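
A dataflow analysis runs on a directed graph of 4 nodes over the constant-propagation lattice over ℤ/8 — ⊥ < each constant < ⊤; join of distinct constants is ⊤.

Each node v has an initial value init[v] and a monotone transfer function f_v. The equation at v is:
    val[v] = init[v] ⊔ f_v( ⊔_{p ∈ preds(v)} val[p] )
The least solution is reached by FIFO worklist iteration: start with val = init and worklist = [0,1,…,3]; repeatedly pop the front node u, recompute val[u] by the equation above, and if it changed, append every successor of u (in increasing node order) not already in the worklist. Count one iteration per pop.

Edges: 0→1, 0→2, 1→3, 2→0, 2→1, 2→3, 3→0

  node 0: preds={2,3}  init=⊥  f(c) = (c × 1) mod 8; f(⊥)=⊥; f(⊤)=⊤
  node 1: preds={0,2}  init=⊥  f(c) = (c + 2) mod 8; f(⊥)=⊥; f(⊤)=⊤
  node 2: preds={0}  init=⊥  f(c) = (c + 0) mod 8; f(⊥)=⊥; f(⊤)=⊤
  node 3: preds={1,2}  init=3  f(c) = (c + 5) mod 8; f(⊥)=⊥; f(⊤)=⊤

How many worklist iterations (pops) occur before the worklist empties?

Trace (10 dequeues):
  [1] u=0 | in 3 | out 3 | prev ⊥ | push {}
  [2] u=1 | in 3 | out 5 | prev ⊥ | push {}
  [3] u=2 | in 3 | out 3 | prev ⊥ | push {0,1}
  [4] u=3 | in ⊤ | out ⊤ | prev 3 | push {}
  [5] u=0 | in ⊤ | out ⊤ | prev 3 | push {2}
  [6] u=1 | in ⊤ | out ⊤ | prev 5 | push {3}
  [7] u=2 | in ⊤ | out ⊤ | prev 3 | push {0,1}
  [8] u=3 | in ⊤ | out ⊤ | ==
  [9] u=0 | in ⊤ | out ⊤ | ==
  [10] u=1 | in ⊤ | out ⊤ | ==

Converged values:
  [0] ⊤
  [1] ⊤
  [2] ⊤
  [3] ⊤

10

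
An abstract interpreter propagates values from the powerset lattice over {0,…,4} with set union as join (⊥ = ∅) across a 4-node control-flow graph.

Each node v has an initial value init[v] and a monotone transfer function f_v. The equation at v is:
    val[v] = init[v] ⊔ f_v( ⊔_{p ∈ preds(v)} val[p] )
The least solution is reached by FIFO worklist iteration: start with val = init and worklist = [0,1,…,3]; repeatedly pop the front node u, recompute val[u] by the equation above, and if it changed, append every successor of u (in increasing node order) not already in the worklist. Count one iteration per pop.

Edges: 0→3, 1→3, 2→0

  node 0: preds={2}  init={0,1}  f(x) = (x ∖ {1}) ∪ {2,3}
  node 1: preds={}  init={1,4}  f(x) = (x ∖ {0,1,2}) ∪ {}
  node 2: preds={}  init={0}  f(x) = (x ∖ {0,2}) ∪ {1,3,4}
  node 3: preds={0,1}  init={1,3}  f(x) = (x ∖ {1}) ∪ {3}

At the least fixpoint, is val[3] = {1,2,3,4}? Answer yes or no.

Trace (6 dequeues):
  [1] u=0 | in {0} | out {0,1,2,3} | prev {0,1} | push {}
  [2] u=1 | in {} | out {1,4} | ==
  [3] u=2 | in {} | out {0,1,3,4} | prev {0} | push {0}
  [4] u=3 | in {0,1,2,3,4} | out {0,1,2,3,4} | prev {1,3} | push {}
  [5] u=0 | in {0,1,3,4} | out {0,1,2,3,4} | prev {0,1,2,3} | push {3}
  [6] u=3 | in {0,1,2,3,4} | out {0,1,2,3,4} | ==

Converged values:
  [0] {0,1,2,3,4}
  [1] {1,4}
  [2] {0,1,3,4}
  [3] {0,1,2,3,4}

no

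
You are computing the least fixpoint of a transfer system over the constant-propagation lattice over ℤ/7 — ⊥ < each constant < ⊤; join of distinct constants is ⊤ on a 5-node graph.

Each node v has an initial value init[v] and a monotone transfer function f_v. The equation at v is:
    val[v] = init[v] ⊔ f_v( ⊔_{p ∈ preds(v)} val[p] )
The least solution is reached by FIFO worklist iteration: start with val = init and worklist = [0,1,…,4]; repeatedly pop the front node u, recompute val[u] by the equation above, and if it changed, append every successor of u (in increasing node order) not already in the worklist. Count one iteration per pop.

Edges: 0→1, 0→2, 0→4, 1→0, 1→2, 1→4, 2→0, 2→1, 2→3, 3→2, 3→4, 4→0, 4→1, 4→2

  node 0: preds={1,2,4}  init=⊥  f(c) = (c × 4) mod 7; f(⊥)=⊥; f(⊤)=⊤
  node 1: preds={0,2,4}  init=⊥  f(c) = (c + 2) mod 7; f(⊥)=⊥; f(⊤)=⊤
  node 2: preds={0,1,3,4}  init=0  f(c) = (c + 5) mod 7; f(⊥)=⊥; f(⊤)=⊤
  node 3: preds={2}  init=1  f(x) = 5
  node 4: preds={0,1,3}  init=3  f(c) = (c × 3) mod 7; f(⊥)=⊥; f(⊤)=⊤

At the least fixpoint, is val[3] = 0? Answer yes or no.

Worklist (8 pops):
  #1 pop 0: in=⊤ → ⊤ (was ⊥); enqueue []
  #2 pop 1: in=⊤ → ⊤ (was ⊥); enqueue [0]
  #3 pop 2: in=⊤ → ⊤ (was 0); enqueue [1]
  #4 pop 3: in=⊤ → ⊤ (was 1); enqueue [2]
  #5 pop 4: in=⊤ → ⊤ (was 3); enqueue []
  #6 pop 0: in=⊤ → ⊤ (no change)
  #7 pop 1: in=⊤ → ⊤ (no change)
  #8 pop 2: in=⊤ → ⊤ (no change)

Fixpoint:
  val[0] = ⊤
  val[1] = ⊤
  val[2] = ⊤
  val[3] = ⊤
  val[4] = ⊤

no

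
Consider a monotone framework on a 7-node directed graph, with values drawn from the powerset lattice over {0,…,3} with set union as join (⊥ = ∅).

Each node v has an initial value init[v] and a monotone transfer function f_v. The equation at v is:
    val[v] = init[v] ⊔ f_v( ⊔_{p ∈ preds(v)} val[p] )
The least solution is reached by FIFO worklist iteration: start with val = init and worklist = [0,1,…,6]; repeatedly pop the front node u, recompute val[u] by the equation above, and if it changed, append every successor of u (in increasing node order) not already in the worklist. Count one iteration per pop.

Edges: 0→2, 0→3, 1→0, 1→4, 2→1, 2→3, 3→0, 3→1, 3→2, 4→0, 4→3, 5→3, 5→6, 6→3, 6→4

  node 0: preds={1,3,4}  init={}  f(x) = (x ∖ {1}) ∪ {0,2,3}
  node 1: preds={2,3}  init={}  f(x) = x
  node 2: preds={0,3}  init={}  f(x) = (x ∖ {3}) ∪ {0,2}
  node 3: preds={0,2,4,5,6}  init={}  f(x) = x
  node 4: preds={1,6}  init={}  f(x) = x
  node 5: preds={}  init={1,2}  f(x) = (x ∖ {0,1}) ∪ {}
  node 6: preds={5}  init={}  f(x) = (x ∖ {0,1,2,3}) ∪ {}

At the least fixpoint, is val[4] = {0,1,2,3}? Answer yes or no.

Iteration log — 14 steps:
  step 1. node 0  ⊔preds={}  new={0,2,3}  old={}  +wl: 
  step 2. node 1  ⊔preds={}  new={}  stable
  step 3. node 2  ⊔preds={0,2,3}  new={0,2}  old={}  +wl: 1
  step 4. node 3  ⊔preds={0,1,2,3}  new={0,1,2,3}  old={}  +wl: 0,2
  step 5. node 4  ⊔preds={}  new={}  stable
  step 6. node 5  ⊔preds={}  new={1,2}  stable
  step 7. node 6  ⊔preds={1,2}  new={}  stable
  step 8. node 1  ⊔preds={0,1,2,3}  new={0,1,2,3}  old={}  +wl: 4
  step 9. node 0  ⊔preds={0,1,2,3}  new={0,2,3}  stable
  step 10. node 2  ⊔preds={0,1,2,3}  new={0,1,2}  old={0,2}  +wl: 1,3
  step 11. node 4  ⊔preds={0,1,2,3}  new={0,1,2,3}  old={}  +wl: 0
  step 12. node 1  ⊔preds={0,1,2,3}  new={0,1,2,3}  stable
  step 13. node 3  ⊔preds={0,1,2,3}  new={0,1,2,3}  stable
  step 14. node 0  ⊔preds={0,1,2,3}  new={0,2,3}  stable

Least fixpoint reached:
  node 0: {0,2,3}
  node 1: {0,1,2,3}
  node 2: {0,1,2}
  node 3: {0,1,2,3}
  node 4: {0,1,2,3}
  node 5: {1,2}
  node 6: {}

yes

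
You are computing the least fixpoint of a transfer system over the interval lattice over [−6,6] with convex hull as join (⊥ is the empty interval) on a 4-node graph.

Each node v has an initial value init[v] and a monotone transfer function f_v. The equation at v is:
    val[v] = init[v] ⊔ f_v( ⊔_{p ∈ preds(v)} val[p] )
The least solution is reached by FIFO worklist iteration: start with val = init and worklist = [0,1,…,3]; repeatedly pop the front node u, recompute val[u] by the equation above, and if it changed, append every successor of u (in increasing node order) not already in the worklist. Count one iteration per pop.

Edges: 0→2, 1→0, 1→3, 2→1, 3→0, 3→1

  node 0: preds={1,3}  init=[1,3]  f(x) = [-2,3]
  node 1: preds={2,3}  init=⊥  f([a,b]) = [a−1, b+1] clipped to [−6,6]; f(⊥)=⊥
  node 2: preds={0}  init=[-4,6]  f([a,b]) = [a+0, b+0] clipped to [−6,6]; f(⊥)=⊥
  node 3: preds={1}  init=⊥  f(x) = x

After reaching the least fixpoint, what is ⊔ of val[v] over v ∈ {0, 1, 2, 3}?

[-6,6]

Iteration log — 10 steps:
  step 1. node 0  ⊔preds=⊥  new=[-2,3]  old=[1,3]  +wl: 
  step 2. node 1  ⊔preds=[-4,6]  new=[-5,6]  old=⊥  +wl: 0
  step 3. node 2  ⊔preds=[-2,3]  new=[-4,6]  stable
  step 4. node 3  ⊔preds=[-5,6]  new=[-5,6]  old=⊥  +wl: 1
  step 5. node 0  ⊔preds=[-5,6]  new=[-2,3]  stable
  step 6. node 1  ⊔preds=[-5,6]  new=[-6,6]  old=[-5,6]  +wl: 0,3
  step 7. node 0  ⊔preds=[-6,6]  new=[-2,3]  stable
  step 8. node 3  ⊔preds=[-6,6]  new=[-6,6]  old=[-5,6]  +wl: 0,1
  step 9. node 0  ⊔preds=[-6,6]  new=[-2,3]  stable
  step 10. node 1  ⊔preds=[-6,6]  new=[-6,6]  stable

Least fixpoint reached:
  node 0: [-2,3]
  node 1: [-6,6]
  node 2: [-4,6]
  node 3: [-6,6]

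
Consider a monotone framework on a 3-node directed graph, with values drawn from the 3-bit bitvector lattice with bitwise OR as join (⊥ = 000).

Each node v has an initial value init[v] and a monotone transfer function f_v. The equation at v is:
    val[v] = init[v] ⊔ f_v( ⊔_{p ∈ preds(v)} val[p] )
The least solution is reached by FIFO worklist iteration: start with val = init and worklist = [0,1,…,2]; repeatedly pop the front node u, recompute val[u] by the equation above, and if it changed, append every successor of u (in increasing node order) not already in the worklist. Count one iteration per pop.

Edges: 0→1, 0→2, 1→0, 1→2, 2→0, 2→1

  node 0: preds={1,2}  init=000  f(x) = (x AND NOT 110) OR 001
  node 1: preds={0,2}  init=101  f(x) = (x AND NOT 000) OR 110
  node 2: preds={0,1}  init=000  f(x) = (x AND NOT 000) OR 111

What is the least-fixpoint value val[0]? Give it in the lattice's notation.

Trace (5 dequeues):
  [1] u=0 | in 101 | out 001 | prev 000 | push {}
  [2] u=1 | in 001 | out 111 | prev 101 | push {0}
  [3] u=2 | in 111 | out 111 | prev 000 | push {1}
  [4] u=0 | in 111 | out 001 | ==
  [5] u=1 | in 111 | out 111 | ==

Converged values:
  [0] 001
  [1] 111
  [2] 111

001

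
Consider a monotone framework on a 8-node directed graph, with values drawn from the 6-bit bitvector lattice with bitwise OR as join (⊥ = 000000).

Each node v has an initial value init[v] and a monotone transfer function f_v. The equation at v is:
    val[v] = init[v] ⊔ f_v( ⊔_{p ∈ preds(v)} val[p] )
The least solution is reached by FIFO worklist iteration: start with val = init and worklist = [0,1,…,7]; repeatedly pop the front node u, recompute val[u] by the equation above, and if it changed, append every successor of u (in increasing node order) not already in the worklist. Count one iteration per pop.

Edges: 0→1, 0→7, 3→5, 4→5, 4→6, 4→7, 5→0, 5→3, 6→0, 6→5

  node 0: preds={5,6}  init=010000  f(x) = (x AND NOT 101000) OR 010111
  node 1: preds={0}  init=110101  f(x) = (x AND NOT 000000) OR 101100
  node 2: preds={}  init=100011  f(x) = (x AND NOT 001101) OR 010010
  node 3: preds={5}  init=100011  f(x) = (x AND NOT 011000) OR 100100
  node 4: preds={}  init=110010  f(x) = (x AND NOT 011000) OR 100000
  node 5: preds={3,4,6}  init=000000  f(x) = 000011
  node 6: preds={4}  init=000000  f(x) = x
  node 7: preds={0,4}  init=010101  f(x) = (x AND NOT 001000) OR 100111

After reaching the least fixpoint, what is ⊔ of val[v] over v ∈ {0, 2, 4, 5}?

110111

Trace (11 dequeues):
  [1] u=0 | in 000000 | out 010111 | prev 010000 | push {}
  [2] u=1 | in 010111 | out 111111 | prev 110101 | push {}
  [3] u=2 | in 000000 | out 110011 | prev 100011 | push {}
  [4] u=3 | in 000000 | out 100111 | prev 100011 | push {}
  [5] u=4 | in 000000 | out 110010 | ==
  [6] u=5 | in 110111 | out 000011 | prev 000000 | push {0,3}
  [7] u=6 | in 110010 | out 110010 | prev 000000 | push {5}
  [8] u=7 | in 110111 | out 110111 | prev 010101 | push {}
  [9] u=0 | in 110011 | out 010111 | ==
  [10] u=3 | in 000011 | out 100111 | ==
  [11] u=5 | in 110111 | out 000011 | ==

Converged values:
  [0] 010111
  [1] 111111
  [2] 110011
  [3] 100111
  [4] 110010
  [5] 000011
  [6] 110010
  [7] 110111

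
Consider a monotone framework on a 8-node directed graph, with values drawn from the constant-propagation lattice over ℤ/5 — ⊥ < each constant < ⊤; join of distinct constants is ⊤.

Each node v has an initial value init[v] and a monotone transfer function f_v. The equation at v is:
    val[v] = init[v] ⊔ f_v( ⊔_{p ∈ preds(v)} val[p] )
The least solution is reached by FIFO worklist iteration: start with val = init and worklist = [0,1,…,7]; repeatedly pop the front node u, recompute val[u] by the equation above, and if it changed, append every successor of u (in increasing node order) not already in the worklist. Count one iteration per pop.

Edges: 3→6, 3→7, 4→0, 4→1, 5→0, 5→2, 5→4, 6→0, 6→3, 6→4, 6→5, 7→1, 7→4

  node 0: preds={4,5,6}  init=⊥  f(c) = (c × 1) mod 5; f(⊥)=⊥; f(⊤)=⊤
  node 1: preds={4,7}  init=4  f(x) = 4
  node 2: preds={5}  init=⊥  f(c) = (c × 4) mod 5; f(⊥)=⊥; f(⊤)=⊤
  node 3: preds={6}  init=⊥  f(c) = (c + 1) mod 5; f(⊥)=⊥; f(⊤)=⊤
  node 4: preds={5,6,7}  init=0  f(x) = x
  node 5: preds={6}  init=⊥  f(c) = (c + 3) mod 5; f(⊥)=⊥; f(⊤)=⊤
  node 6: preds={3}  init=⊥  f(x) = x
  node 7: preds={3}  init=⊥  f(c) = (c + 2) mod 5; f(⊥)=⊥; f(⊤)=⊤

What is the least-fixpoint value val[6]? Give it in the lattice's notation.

Worklist (8 pops):
  #1 pop 0: in=0 → 0 (was ⊥); enqueue []
  #2 pop 1: in=0 → 4 (no change)
  #3 pop 2: in=⊥ → ⊥ (no change)
  #4 pop 3: in=⊥ → ⊥ (no change)
  #5 pop 4: in=⊥ → 0 (no change)
  #6 pop 5: in=⊥ → ⊥ (no change)
  #7 pop 6: in=⊥ → ⊥ (no change)
  #8 pop 7: in=⊥ → ⊥ (no change)

Fixpoint:
  val[0] = 0
  val[1] = 4
  val[2] = ⊥
  val[3] = ⊥
  val[4] = 0
  val[5] = ⊥
  val[6] = ⊥
  val[7] = ⊥

⊥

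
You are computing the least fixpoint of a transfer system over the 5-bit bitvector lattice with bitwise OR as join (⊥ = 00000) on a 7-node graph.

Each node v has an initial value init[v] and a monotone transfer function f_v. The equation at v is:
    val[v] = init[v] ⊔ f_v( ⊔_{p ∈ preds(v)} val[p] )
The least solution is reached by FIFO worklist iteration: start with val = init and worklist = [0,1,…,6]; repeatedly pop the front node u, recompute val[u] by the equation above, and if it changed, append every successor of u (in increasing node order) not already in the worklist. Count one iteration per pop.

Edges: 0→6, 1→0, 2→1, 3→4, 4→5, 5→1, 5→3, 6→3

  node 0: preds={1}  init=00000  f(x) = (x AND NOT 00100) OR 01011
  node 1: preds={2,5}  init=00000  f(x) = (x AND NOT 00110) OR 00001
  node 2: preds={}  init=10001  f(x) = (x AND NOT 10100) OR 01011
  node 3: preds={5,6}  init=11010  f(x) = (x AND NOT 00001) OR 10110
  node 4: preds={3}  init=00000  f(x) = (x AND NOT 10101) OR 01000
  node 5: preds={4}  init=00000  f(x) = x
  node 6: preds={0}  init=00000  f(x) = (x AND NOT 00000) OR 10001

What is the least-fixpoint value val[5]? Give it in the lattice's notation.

01010

Worklist (12 pops):
  #1 pop 0: in=00000 → 01011 (was 00000); enqueue []
  #2 pop 1: in=10001 → 10001 (was 00000); enqueue [0]
  #3 pop 2: in=00000 → 11011 (was 10001); enqueue [1]
  #4 pop 3: in=00000 → 11110 (was 11010); enqueue []
  #5 pop 4: in=11110 → 01010 (was 00000); enqueue []
  #6 pop 5: in=01010 → 01010 (was 00000); enqueue [3]
  #7 pop 6: in=01011 → 11011 (was 00000); enqueue []
  #8 pop 0: in=10001 → 11011 (was 01011); enqueue [6]
  #9 pop 1: in=11011 → 11001 (was 10001); enqueue [0]
  #10 pop 3: in=11011 → 11110 (no change)
  #11 pop 6: in=11011 → 11011 (no change)
  #12 pop 0: in=11001 → 11011 (no change)

Fixpoint:
  val[0] = 11011
  val[1] = 11001
  val[2] = 11011
  val[3] = 11110
  val[4] = 01010
  val[5] = 01010
  val[6] = 11011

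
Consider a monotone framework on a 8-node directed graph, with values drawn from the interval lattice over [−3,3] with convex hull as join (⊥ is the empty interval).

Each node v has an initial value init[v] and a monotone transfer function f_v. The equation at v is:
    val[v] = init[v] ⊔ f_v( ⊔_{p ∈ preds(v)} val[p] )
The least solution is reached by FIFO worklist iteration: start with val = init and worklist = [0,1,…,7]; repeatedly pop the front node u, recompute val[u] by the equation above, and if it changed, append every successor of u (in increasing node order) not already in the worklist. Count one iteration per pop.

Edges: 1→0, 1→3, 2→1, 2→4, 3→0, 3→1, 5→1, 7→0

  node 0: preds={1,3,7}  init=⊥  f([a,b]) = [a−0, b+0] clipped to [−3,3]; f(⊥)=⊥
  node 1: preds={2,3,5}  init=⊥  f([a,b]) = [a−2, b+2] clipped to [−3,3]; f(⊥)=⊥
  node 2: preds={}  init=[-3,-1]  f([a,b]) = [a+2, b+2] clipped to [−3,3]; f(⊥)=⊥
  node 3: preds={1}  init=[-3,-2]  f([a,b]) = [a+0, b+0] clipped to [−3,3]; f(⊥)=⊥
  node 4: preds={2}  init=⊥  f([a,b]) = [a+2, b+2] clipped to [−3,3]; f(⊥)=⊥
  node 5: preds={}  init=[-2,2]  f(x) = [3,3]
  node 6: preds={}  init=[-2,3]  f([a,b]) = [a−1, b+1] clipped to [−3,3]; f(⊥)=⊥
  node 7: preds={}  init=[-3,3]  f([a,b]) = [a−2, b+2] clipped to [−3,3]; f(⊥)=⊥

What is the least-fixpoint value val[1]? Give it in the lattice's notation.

[-3,3]

Iteration log — 10 steps:
  step 1. node 0  ⊔preds=[-3,3]  new=[-3,3]  old=⊥  +wl: 
  step 2. node 1  ⊔preds=[-3,2]  new=[-3,3]  old=⊥  +wl: 0
  step 3. node 2  ⊔preds=⊥  new=[-3,-1]  stable
  step 4. node 3  ⊔preds=[-3,3]  new=[-3,3]  old=[-3,-2]  +wl: 1
  step 5. node 4  ⊔preds=[-3,-1]  new=[-1,1]  old=⊥  +wl: 
  step 6. node 5  ⊔preds=⊥  new=[-2,3]  old=[-2,2]  +wl: 
  step 7. node 6  ⊔preds=⊥  new=[-2,3]  stable
  step 8. node 7  ⊔preds=⊥  new=[-3,3]  stable
  step 9. node 0  ⊔preds=[-3,3]  new=[-3,3]  stable
  step 10. node 1  ⊔preds=[-3,3]  new=[-3,3]  stable

Least fixpoint reached:
  node 0: [-3,3]
  node 1: [-3,3]
  node 2: [-3,-1]
  node 3: [-3,3]
  node 4: [-1,1]
  node 5: [-2,3]
  node 6: [-2,3]
  node 7: [-3,3]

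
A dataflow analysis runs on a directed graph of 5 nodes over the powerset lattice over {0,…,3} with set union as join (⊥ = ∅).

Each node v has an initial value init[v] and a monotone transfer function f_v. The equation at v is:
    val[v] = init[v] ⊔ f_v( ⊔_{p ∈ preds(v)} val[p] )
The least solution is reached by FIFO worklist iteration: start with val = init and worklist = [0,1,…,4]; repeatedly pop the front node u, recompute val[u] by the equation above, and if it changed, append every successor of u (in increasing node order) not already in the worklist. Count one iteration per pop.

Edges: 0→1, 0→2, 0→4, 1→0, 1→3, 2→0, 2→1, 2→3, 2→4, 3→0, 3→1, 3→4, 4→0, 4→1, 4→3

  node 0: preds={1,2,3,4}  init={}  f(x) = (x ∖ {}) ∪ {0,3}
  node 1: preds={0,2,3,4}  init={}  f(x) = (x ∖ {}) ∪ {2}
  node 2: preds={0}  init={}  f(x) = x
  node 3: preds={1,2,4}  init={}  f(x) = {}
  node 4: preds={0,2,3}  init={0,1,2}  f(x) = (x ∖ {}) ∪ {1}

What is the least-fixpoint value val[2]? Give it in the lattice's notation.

{0,1,2,3}

Trace (8 dequeues):
  [1] u=0 | in {0,1,2} | out {0,1,2,3} | prev {} | push {}
  [2] u=1 | in {0,1,2,3} | out {0,1,2,3} | prev {} | push {0}
  [3] u=2 | in {0,1,2,3} | out {0,1,2,3} | prev {} | push {1}
  [4] u=3 | in {0,1,2,3} | out {} | ==
  [5] u=4 | in {0,1,2,3} | out {0,1,2,3} | prev {0,1,2} | push {3}
  [6] u=0 | in {0,1,2,3} | out {0,1,2,3} | ==
  [7] u=1 | in {0,1,2,3} | out {0,1,2,3} | ==
  [8] u=3 | in {0,1,2,3} | out {} | ==

Converged values:
  [0] {0,1,2,3}
  [1] {0,1,2,3}
  [2] {0,1,2,3}
  [3] {}
  [4] {0,1,2,3}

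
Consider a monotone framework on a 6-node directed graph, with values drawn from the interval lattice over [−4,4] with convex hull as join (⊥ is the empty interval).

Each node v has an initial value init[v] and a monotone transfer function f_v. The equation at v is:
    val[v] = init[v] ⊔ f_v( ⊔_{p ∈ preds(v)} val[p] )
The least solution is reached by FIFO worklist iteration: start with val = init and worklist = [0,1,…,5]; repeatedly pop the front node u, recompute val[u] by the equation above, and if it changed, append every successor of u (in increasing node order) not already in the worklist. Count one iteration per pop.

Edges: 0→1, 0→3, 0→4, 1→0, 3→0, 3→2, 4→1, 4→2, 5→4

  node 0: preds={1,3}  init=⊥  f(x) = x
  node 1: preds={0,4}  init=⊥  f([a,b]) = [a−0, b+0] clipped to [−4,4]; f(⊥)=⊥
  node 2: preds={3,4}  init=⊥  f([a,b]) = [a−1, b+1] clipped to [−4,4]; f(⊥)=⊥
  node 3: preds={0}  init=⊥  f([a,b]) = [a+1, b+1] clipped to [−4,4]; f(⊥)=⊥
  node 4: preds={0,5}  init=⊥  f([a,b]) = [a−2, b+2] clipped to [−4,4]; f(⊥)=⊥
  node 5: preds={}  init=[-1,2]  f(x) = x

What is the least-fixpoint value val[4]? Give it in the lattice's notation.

[-4,4]

Worklist (21 pops):
  #1 pop 0: in=⊥ → ⊥ (no change)
  #2 pop 1: in=⊥ → ⊥ (no change)
  #3 pop 2: in=⊥ → ⊥ (no change)
  #4 pop 3: in=⊥ → ⊥ (no change)
  #5 pop 4: in=[-1,2] → [-3,4] (was ⊥); enqueue [1,2]
  #6 pop 5: in=⊥ → [-1,2] (no change)
  #7 pop 1: in=[-3,4] → [-3,4] (was ⊥); enqueue [0]
  #8 pop 2: in=[-3,4] → [-4,4] (was ⊥); enqueue []
  #9 pop 0: in=[-3,4] → [-3,4] (was ⊥); enqueue [1,3,4]
  #10 pop 1: in=[-3,4] → [-3,4] (no change)
  #11 pop 3: in=[-3,4] → [-2,4] (was ⊥); enqueue [0,2]
  #12 pop 4: in=[-3,4] → [-4,4] (was [-3,4]); enqueue [1]
  #13 pop 0: in=[-3,4] → [-3,4] (no change)
  #14 pop 2: in=[-4,4] → [-4,4] (no change)
  #15 pop 1: in=[-4,4] → [-4,4] (was [-3,4]); enqueue [0]
  #16 pop 0: in=[-4,4] → [-4,4] (was [-3,4]); enqueue [1,3,4]
  #17 pop 1: in=[-4,4] → [-4,4] (no change)
  #18 pop 3: in=[-4,4] → [-3,4] (was [-2,4]); enqueue [0,2]
  #19 pop 4: in=[-4,4] → [-4,4] (no change)
  #20 pop 0: in=[-4,4] → [-4,4] (no change)
  #21 pop 2: in=[-4,4] → [-4,4] (no change)

Fixpoint:
  val[0] = [-4,4]
  val[1] = [-4,4]
  val[2] = [-4,4]
  val[3] = [-3,4]
  val[4] = [-4,4]
  val[5] = [-1,2]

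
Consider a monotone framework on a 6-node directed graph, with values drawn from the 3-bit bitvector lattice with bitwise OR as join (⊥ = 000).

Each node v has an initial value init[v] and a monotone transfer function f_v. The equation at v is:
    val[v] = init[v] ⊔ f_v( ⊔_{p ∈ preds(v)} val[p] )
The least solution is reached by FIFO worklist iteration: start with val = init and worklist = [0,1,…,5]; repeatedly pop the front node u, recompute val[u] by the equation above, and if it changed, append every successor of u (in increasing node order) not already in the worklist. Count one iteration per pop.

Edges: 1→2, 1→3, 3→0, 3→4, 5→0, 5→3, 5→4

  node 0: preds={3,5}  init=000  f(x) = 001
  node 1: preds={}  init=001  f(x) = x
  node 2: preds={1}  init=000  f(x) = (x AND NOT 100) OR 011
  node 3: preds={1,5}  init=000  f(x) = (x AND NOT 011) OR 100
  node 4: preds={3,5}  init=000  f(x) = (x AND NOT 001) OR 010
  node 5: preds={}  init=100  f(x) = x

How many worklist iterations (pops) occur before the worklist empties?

Iteration log — 7 steps:
  step 1. node 0  ⊔preds=100  new=001  old=000  +wl: 
  step 2. node 1  ⊔preds=000  new=001  stable
  step 3. node 2  ⊔preds=001  new=011  old=000  +wl: 
  step 4. node 3  ⊔preds=101  new=100  old=000  +wl: 0
  step 5. node 4  ⊔preds=100  new=110  old=000  +wl: 
  step 6. node 5  ⊔preds=000  new=100  stable
  step 7. node 0  ⊔preds=100  new=001  stable

Least fixpoint reached:
  node 0: 001
  node 1: 001
  node 2: 011
  node 3: 100
  node 4: 110
  node 5: 100

7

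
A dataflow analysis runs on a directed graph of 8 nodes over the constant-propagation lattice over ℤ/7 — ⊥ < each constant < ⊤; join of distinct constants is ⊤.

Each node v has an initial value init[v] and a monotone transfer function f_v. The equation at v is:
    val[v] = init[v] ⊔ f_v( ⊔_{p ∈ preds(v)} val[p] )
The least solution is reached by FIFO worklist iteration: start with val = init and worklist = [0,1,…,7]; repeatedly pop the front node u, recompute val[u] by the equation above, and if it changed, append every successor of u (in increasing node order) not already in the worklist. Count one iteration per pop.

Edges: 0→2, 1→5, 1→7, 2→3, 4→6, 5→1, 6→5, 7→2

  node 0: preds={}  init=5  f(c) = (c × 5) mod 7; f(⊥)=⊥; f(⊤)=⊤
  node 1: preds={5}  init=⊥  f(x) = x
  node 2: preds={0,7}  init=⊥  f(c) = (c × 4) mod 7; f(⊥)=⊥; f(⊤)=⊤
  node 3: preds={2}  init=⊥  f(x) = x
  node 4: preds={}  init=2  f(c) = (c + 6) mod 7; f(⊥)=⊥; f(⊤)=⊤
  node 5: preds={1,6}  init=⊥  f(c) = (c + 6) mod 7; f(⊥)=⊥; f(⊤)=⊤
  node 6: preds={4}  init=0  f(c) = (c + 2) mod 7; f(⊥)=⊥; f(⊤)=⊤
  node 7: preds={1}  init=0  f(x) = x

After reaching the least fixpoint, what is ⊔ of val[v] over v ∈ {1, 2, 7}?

Trace (15 dequeues):
  [1] u=0 | in ⊥ | out 5 | ==
  [2] u=1 | in ⊥ | out ⊥ | ==
  [3] u=2 | in ⊤ | out ⊤ | prev ⊥ | push {}
  [4] u=3 | in ⊤ | out ⊤ | prev ⊥ | push {}
  [5] u=4 | in ⊥ | out 2 | ==
  [6] u=5 | in 0 | out 6 | prev ⊥ | push {1}
  [7] u=6 | in 2 | out ⊤ | prev 0 | push {5}
  [8] u=7 | in ⊥ | out 0 | ==
  [9] u=1 | in 6 | out 6 | prev ⊥ | push {7}
  [10] u=5 | in ⊤ | out ⊤ | prev 6 | push {1}
  [11] u=7 | in 6 | out ⊤ | prev 0 | push {2}
  [12] u=1 | in ⊤ | out ⊤ | prev 6 | push {5,7}
  [13] u=2 | in ⊤ | out ⊤ | ==
  [14] u=5 | in ⊤ | out ⊤ | ==
  [15] u=7 | in ⊤ | out ⊤ | ==

Converged values:
  [0] 5
  [1] ⊤
  [2] ⊤
  [3] ⊤
  [4] 2
  [5] ⊤
  [6] ⊤
  [7] ⊤

⊤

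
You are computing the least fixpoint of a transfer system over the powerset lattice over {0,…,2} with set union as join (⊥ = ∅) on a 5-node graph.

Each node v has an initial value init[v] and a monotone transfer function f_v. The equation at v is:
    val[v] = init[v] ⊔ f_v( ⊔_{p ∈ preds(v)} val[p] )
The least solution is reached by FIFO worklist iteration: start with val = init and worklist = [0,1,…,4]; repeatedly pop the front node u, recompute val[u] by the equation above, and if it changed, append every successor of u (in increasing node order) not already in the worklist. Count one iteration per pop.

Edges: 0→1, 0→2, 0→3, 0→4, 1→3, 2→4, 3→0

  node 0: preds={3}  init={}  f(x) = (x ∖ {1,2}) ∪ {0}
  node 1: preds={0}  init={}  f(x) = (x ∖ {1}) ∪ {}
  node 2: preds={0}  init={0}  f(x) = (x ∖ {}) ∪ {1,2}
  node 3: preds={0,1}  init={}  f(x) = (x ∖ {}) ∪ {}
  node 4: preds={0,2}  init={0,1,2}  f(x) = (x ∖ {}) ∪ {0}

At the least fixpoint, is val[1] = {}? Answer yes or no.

Iteration log — 6 steps:
  step 1. node 0  ⊔preds={}  new={0}  old={}  +wl: 
  step 2. node 1  ⊔preds={0}  new={0}  old={}  +wl: 
  step 3. node 2  ⊔preds={0}  new={0,1,2}  old={0}  +wl: 
  step 4. node 3  ⊔preds={0}  new={0}  old={}  +wl: 0
  step 5. node 4  ⊔preds={0,1,2}  new={0,1,2}  stable
  step 6. node 0  ⊔preds={0}  new={0}  stable

Least fixpoint reached:
  node 0: {0}
  node 1: {0}
  node 2: {0,1,2}
  node 3: {0}
  node 4: {0,1,2}

no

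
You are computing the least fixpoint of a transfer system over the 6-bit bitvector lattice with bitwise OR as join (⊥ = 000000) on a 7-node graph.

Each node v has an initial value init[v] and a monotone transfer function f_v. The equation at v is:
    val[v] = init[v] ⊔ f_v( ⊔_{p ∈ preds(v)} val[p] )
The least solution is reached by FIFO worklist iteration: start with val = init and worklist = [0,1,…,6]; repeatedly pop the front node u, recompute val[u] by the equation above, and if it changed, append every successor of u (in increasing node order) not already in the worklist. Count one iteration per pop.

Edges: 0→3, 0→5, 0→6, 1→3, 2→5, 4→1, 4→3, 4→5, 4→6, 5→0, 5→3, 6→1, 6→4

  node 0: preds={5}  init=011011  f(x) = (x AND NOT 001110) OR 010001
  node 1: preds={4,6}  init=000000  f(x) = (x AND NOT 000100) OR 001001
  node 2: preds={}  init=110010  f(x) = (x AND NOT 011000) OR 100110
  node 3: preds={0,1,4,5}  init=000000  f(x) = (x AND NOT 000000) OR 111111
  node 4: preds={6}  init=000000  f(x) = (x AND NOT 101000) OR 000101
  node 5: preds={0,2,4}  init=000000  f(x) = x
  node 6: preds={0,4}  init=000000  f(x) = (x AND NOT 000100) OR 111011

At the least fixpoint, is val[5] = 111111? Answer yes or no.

Iteration log — 15 steps:
  step 1. node 0  ⊔preds=000000  new=011011  stable
  step 2. node 1  ⊔preds=000000  new=001001  old=000000  +wl: 
  step 3. node 2  ⊔preds=000000  new=110110  old=110010  +wl: 
  step 4. node 3  ⊔preds=011011  new=111111  old=000000  +wl: 
  step 5. node 4  ⊔preds=000000  new=000101  old=000000  +wl: 1,3
  step 6. node 5  ⊔preds=111111  new=111111  old=000000  +wl: 0
  step 7. node 6  ⊔preds=011111  new=111011  old=000000  +wl: 4
  step 8. node 1  ⊔preds=111111  new=111011  old=001001  +wl: 
  step 9. node 3  ⊔preds=111111  new=111111  stable
  step 10. node 0  ⊔preds=111111  new=111011  old=011011  +wl: 3,5,6
  step 11. node 4  ⊔preds=111011  new=010111  old=000101  +wl: 1
  step 12. node 3  ⊔preds=111111  new=111111  stable
  step 13. node 5  ⊔preds=111111  new=111111  stable
  step 14. node 6  ⊔preds=111111  new=111011  stable
  step 15. node 1  ⊔preds=111111  new=111011  stable

Least fixpoint reached:
  node 0: 111011
  node 1: 111011
  node 2: 110110
  node 3: 111111
  node 4: 010111
  node 5: 111111
  node 6: 111011

yes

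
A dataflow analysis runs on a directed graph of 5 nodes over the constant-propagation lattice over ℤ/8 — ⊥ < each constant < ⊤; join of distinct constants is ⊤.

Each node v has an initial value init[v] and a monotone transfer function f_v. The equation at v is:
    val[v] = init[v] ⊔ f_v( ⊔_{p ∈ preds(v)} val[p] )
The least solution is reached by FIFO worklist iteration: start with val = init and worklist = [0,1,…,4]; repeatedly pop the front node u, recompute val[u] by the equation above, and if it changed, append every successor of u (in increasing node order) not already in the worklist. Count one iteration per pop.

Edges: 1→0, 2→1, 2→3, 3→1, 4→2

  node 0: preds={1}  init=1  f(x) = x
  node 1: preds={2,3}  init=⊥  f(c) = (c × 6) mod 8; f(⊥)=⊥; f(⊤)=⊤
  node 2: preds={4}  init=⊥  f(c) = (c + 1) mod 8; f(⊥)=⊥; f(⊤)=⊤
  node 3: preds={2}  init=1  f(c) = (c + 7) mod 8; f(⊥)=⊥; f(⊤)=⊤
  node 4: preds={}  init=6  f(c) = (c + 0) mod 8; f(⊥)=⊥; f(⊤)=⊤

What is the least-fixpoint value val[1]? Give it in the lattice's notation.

⊤

Trace (8 dequeues):
  [1] u=0 | in ⊥ | out 1 | ==
  [2] u=1 | in 1 | out 6 | prev ⊥ | push {0}
  [3] u=2 | in 6 | out 7 | prev ⊥ | push {1}
  [4] u=3 | in 7 | out ⊤ | prev 1 | push {}
  [5] u=4 | in ⊥ | out 6 | ==
  [6] u=0 | in 6 | out ⊤ | prev 1 | push {}
  [7] u=1 | in ⊤ | out ⊤ | prev 6 | push {0}
  [8] u=0 | in ⊤ | out ⊤ | ==

Converged values:
  [0] ⊤
  [1] ⊤
  [2] 7
  [3] ⊤
  [4] 6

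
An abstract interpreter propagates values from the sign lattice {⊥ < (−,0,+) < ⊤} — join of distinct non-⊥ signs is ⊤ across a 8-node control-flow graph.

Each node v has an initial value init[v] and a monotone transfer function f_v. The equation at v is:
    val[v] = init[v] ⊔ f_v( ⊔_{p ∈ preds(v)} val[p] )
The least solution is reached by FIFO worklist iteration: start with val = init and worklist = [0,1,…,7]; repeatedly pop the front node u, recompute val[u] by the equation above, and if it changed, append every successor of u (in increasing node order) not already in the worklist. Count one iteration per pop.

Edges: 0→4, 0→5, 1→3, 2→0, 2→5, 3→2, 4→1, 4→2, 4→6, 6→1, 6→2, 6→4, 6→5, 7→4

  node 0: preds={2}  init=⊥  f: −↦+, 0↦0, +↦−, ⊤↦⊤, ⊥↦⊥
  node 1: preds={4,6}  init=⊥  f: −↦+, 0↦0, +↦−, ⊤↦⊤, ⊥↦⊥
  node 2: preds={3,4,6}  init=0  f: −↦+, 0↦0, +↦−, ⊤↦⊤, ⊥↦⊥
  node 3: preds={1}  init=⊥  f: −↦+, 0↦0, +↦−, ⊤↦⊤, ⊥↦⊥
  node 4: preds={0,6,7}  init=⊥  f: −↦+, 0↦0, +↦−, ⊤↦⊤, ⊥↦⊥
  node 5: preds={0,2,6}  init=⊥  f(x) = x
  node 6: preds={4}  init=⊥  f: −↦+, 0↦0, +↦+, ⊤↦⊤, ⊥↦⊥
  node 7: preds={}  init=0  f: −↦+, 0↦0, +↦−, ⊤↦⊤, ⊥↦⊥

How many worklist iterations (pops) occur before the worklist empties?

14

Trace (14 dequeues):
  [1] u=0 | in 0 | out 0 | prev ⊥ | push {}
  [2] u=1 | in ⊥ | out ⊥ | ==
  [3] u=2 | in ⊥ | out 0 | ==
  [4] u=3 | in ⊥ | out ⊥ | ==
  [5] u=4 | in 0 | out 0 | prev ⊥ | push {1,2}
  [6] u=5 | in 0 | out 0 | prev ⊥ | push {}
  [7] u=6 | in 0 | out 0 | prev ⊥ | push {4,5}
  [8] u=7 | in ⊥ | out 0 | ==
  [9] u=1 | in 0 | out 0 | prev ⊥ | push {3}
  [10] u=2 | in 0 | out 0 | ==
  [11] u=4 | in 0 | out 0 | ==
  [12] u=5 | in 0 | out 0 | ==
  [13] u=3 | in 0 | out 0 | prev ⊥ | push {2}
  [14] u=2 | in 0 | out 0 | ==

Converged values:
  [0] 0
  [1] 0
  [2] 0
  [3] 0
  [4] 0
  [5] 0
  [6] 0
  [7] 0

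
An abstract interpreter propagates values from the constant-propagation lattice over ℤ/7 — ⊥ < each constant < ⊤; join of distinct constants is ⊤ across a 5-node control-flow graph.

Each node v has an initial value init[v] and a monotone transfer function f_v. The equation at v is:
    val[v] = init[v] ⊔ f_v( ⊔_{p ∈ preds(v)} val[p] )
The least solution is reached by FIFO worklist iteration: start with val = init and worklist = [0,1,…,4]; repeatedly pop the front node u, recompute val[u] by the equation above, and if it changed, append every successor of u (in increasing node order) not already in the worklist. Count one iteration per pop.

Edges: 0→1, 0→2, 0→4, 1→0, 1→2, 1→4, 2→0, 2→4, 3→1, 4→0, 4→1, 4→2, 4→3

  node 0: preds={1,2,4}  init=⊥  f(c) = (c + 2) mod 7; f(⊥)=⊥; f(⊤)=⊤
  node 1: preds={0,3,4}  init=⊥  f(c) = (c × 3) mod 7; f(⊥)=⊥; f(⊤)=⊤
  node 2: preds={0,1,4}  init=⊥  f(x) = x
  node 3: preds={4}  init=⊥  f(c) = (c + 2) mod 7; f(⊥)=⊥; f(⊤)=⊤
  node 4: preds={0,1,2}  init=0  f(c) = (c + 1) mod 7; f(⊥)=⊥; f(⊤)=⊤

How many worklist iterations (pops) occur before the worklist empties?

11

Trace (11 dequeues):
  [1] u=0 | in 0 | out 2 | prev ⊥ | push {}
  [2] u=1 | in ⊤ | out ⊤ | prev ⊥ | push {0}
  [3] u=2 | in ⊤ | out ⊤ | prev ⊥ | push {}
  [4] u=3 | in 0 | out 2 | prev ⊥ | push {1}
  [5] u=4 | in ⊤ | out ⊤ | prev 0 | push {2,3}
  [6] u=0 | in ⊤ | out ⊤ | prev 2 | push {4}
  [7] u=1 | in ⊤ | out ⊤ | ==
  [8] u=2 | in ⊤ | out ⊤ | ==
  [9] u=3 | in ⊤ | out ⊤ | prev 2 | push {1}
  [10] u=4 | in ⊤ | out ⊤ | ==
  [11] u=1 | in ⊤ | out ⊤ | ==

Converged values:
  [0] ⊤
  [1] ⊤
  [2] ⊤
  [3] ⊤
  [4] ⊤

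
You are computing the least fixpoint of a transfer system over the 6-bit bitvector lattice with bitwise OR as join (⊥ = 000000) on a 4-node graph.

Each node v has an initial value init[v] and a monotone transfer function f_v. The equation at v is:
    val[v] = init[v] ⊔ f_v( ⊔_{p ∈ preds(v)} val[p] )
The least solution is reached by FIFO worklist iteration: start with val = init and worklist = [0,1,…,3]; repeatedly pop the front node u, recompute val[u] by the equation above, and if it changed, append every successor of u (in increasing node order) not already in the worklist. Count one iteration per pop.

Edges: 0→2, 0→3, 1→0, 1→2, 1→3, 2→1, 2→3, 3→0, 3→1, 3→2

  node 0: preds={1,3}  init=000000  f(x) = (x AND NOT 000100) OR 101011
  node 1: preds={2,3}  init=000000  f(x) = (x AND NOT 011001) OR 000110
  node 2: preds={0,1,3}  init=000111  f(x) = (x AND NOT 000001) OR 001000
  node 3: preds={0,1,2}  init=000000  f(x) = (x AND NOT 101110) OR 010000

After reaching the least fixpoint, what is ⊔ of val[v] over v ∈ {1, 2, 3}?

Trace (10 dequeues):
  [1] u=0 | in 000000 | out 101011 | prev 000000 | push {}
  [2] u=1 | in 000111 | out 000110 | prev 000000 | push {0}
  [3] u=2 | in 101111 | out 101111 | prev 000111 | push {1}
  [4] u=3 | in 101111 | out 010001 | prev 000000 | push {2}
  [5] u=0 | in 010111 | out 111011 | prev 101011 | push {3}
  [6] u=1 | in 111111 | out 100110 | prev 000110 | push {0}
  [7] u=2 | in 111111 | out 111111 | prev 101111 | push {1}
  [8] u=3 | in 111111 | out 010001 | ==
  [9] u=0 | in 110111 | out 111011 | ==
  [10] u=1 | in 111111 | out 100110 | ==

Converged values:
  [0] 111011
  [1] 100110
  [2] 111111
  [3] 010001

111111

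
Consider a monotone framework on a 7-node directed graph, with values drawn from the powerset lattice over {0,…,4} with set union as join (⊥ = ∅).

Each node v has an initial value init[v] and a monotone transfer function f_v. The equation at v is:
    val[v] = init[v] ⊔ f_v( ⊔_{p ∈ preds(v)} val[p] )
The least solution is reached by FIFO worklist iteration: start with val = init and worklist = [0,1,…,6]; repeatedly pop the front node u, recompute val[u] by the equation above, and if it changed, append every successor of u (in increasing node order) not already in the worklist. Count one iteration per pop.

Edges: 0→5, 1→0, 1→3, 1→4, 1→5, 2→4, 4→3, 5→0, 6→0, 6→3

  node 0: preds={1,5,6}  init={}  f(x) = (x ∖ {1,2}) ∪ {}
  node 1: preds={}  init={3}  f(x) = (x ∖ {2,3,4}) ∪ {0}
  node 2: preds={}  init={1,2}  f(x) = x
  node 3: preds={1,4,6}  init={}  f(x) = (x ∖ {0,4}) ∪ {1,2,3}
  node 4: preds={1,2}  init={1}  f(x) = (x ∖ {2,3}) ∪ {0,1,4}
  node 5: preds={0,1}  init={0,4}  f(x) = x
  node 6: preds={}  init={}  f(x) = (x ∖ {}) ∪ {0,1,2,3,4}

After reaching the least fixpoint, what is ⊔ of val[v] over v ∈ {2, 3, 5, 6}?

{0,1,2,3,4}

Worklist (9 pops):
  #1 pop 0: in={0,3,4} → {0,3,4} (was {}); enqueue []
  #2 pop 1: in={} → {0,3} (was {3}); enqueue [0]
  #3 pop 2: in={} → {1,2} (no change)
  #4 pop 3: in={0,1,3} → {1,2,3} (was {}); enqueue []
  #5 pop 4: in={0,1,2,3} → {0,1,4} (was {1}); enqueue [3]
  #6 pop 5: in={0,3,4} → {0,3,4} (was {0,4}); enqueue []
  #7 pop 6: in={} → {0,1,2,3,4} (was {}); enqueue []
  #8 pop 0: in={0,1,2,3,4} → {0,3,4} (no change)
  #9 pop 3: in={0,1,2,3,4} → {1,2,3} (no change)

Fixpoint:
  val[0] = {0,3,4}
  val[1] = {0,3}
  val[2] = {1,2}
  val[3] = {1,2,3}
  val[4] = {0,1,4}
  val[5] = {0,3,4}
  val[6] = {0,1,2,3,4}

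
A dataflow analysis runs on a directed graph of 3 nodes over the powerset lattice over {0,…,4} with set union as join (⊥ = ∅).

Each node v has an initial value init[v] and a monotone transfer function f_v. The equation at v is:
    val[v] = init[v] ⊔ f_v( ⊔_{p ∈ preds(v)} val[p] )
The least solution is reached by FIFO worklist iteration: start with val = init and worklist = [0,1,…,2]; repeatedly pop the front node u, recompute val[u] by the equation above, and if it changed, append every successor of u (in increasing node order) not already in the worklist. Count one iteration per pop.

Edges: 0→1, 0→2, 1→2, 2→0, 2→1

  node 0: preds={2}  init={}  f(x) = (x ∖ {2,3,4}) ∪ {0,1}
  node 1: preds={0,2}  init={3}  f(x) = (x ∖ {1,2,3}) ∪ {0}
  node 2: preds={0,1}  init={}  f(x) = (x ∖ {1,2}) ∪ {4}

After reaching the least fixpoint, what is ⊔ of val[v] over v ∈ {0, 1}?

{0,1,3,4}

Iteration log — 6 steps:
  step 1. node 0  ⊔preds={}  new={0,1}  old={}  +wl: 
  step 2. node 1  ⊔preds={0,1}  new={0,3}  old={3}  +wl: 
  step 3. node 2  ⊔preds={0,1,3}  new={0,3,4}  old={}  +wl: 0,1
  step 4. node 0  ⊔preds={0,3,4}  new={0,1}  stable
  step 5. node 1  ⊔preds={0,1,3,4}  new={0,3,4}  old={0,3}  +wl: 2
  step 6. node 2  ⊔preds={0,1,3,4}  new={0,3,4}  stable

Least fixpoint reached:
  node 0: {0,1}
  node 1: {0,3,4}
  node 2: {0,3,4}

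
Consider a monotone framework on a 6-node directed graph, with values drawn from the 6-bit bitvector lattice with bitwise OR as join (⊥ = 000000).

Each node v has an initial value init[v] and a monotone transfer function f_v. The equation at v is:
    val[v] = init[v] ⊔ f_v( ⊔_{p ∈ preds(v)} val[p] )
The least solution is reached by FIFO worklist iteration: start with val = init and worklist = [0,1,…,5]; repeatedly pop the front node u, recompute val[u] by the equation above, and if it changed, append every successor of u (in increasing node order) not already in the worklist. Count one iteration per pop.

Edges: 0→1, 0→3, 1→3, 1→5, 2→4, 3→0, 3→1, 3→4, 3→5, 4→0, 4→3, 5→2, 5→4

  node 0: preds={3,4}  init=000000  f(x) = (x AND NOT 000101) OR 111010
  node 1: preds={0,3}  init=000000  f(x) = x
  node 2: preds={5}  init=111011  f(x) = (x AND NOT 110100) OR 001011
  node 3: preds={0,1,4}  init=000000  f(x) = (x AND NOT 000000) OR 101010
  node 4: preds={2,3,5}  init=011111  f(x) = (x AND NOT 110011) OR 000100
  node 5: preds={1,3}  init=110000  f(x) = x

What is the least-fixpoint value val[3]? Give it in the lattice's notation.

111111

Iteration log — 12 steps:
  step 1. node 0  ⊔preds=011111  new=111010  old=000000  +wl: 
  step 2. node 1  ⊔preds=111010  new=111010  old=000000  +wl: 
  step 3. node 2  ⊔preds=110000  new=111011  stable
  step 4. node 3  ⊔preds=111111  new=111111  old=000000  +wl: 0,1
  step 5. node 4  ⊔preds=111111  new=011111  stable
  step 6. node 5  ⊔preds=111111  new=111111  old=110000  +wl: 2,4
  step 7. node 0  ⊔preds=111111  new=111010  stable
  step 8. node 1  ⊔preds=111111  new=111111  old=111010  +wl: 3,5
  step 9. node 2  ⊔preds=111111  new=111011  stable
  step 10. node 4  ⊔preds=111111  new=011111  stable
  step 11. node 3  ⊔preds=111111  new=111111  stable
  step 12. node 5  ⊔preds=111111  new=111111  stable

Least fixpoint reached:
  node 0: 111010
  node 1: 111111
  node 2: 111011
  node 3: 111111
  node 4: 011111
  node 5: 111111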